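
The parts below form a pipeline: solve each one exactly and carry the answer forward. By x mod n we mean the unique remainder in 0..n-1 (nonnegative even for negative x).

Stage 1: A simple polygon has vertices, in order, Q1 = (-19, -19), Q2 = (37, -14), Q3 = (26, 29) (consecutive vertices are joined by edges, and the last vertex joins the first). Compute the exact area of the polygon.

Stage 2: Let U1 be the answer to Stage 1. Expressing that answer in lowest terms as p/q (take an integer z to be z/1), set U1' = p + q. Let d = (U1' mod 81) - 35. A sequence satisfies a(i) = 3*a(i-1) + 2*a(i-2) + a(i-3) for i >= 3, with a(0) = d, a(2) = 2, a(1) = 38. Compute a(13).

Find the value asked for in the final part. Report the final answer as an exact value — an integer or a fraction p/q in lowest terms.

30961672

Stage 1: cross terms: (-19*-14 - 37*-19)=969, (37*29 - 26*-14)=1437, (26*-19 - -19*29)=57; twice the area = |2463| = 2463; area = 2463/2; answer 2463/2
Stage 2: U1 = 2463/2; threaded value p + q = 2465; d = 0; a(3) = 3*(2) + 2*(38) + 1*(0) = 82; iterating: a(3)=82, a(4)=288, a(5)=1030, a(6)=3748, a(7)=13592, a(8)=49302, a(9)=178838, a(10)=648710, a(11)=2353108, a(12)=8535582, a(13)=30961672; answer 30961672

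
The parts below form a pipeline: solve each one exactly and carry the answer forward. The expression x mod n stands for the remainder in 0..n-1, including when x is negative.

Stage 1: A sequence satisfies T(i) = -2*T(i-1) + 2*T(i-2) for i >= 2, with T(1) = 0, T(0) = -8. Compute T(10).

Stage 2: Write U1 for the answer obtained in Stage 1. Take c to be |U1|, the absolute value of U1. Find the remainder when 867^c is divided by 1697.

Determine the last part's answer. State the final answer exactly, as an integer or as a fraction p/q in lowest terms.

1466

Stage 1: T(2) = -2*(0) + 2*(-8) = -16; iterating: T(2)=-16, T(3)=32, T(4)=-96, T(5)=256, T(6)=-704, T(7)=1920, T(8)=-5248, T(9)=14336, T(10)=-39168; answer -39168
Stage 2: U1 = -39168; c = 39168; squarings mod 1697: 867^1=867, 867^2=1615, 867^4=1633, 867^8=702, 867^16=674, 867^32=1177, 867^64=577, 867^128=317, 867^256=366, 867^512=1590, 867^1024=1267, 867^2048=1624, 867^4096=238, 867^8192=643, 867^16384=1078, 867^32768=1336; 867^39168 = 867^256 * 867^2048 * 867^4096 * 867^32768 = 1466 (mod 1697); answer 1466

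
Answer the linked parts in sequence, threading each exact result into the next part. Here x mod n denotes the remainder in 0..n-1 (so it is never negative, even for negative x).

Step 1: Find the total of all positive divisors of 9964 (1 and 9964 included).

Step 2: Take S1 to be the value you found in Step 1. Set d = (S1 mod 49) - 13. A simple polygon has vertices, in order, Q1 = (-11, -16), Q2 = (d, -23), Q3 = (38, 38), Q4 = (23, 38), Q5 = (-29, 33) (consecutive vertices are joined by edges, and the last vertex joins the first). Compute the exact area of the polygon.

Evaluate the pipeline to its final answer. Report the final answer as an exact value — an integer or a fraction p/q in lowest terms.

Step 1: 9964 = 2^2 * 47 * 53; sigma = (1 + 2 + 4) * (1 + 47) * (1 + 53) = 7 * 48 * 54 = 18144; answer 18144
Step 2: S1 = 18144; d = 1; cross terms: (-11*-23 - 1*-16)=269, (1*38 - 38*-23)=912, (38*38 - 23*38)=570, (23*33 - -29*38)=1861, (-29*-16 - -11*33)=827; twice the area = |4439| = 4439; area = 4439/2; answer 4439/2

4439/2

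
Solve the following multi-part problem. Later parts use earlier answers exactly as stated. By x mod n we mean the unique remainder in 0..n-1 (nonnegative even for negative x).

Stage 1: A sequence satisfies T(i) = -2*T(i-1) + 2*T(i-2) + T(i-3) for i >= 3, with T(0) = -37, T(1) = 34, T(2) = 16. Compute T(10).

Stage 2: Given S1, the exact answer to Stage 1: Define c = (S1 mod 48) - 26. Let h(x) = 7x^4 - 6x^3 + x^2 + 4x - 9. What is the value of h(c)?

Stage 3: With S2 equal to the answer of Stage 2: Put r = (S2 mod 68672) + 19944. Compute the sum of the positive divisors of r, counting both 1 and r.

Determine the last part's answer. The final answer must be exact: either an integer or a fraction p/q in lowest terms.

Stage 1: T(3) = -2*(16) + 2*(34) + 1*(-37) = -1; iterating: T(3)=-1, T(4)=68, T(5)=-122, T(6)=379, T(7)=-934, T(8)=2504, T(9)=-6497, T(10)=17068; answer 17068
Stage 2: S1 = 17068; c = 2; 7*(2)^4 - 6*(2)^3 + 1*(2)^2 + 4*(2)^1 - 9 = (112) + (-48) + (4) + (8) + (-9) = 67; answer 67
Stage 3: S2 = 67; r = 20011; 20011 is prime, so its only divisors are 1 and 20011; sigma = 1 + 20011 = 20012; answer 20012

20012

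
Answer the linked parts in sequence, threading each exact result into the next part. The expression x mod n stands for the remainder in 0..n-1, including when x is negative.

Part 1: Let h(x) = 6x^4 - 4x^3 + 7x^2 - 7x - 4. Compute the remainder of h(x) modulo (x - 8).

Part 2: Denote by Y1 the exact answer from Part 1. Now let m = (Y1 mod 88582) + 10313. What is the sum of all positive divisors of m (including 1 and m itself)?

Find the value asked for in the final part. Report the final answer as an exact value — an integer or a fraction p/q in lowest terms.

Part 1: remainder = value at the root: 6*(8)^4 - 4*(8)^3 + 7*(8)^2 - 7*(8)^1 - 4 = (24576) + (-2048) + (448) + (-56) + (-4) = 22916; answer 22916
Part 2: Y1 = 22916; m = 33229; 33229 = 7 * 47 * 101; sigma = (1 + 7) * (1 + 47) * (1 + 101) = 8 * 48 * 102 = 39168; answer 39168

39168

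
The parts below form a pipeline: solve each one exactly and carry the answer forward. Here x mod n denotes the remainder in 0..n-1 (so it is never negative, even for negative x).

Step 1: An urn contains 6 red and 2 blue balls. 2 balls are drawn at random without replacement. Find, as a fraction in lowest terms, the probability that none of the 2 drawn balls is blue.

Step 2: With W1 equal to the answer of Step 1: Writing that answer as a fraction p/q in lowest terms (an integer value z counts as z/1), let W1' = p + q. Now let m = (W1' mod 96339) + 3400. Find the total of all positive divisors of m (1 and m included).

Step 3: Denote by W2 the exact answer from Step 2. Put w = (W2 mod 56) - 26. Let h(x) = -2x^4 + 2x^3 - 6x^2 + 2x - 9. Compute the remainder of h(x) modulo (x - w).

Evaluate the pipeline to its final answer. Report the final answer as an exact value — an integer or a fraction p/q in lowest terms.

-22629

Step 1: total draws C(8,2) = 28; favorable C(6,2) = 15; P = 15/28; answer 15/28
Step 2: W1 = 15/28; threaded value p + q = 43; m = 3443; 3443 = 11 * 313; sigma = (1 + 11) * (1 + 313) = 12 * 314 = 3768; answer 3768
Step 3: W2 = 3768; w = -10; remainder = value at the root: -2*(-10)^4 + 2*(-10)^3 - 6*(-10)^2 + 2*(-10)^1 - 9 = (-20000) + (-2000) + (-600) + (-20) + (-9) = -22629; answer -22629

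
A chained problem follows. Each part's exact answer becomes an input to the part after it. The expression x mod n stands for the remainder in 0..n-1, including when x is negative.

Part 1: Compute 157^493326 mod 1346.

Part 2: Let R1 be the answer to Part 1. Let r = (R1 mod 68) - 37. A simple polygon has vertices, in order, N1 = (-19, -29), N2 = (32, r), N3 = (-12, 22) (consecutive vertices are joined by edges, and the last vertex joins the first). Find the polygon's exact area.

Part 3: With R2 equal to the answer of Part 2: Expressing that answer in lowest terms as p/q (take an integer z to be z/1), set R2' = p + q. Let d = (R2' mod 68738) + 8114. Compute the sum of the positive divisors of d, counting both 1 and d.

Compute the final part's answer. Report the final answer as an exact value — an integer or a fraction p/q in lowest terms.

Part 1: squarings mod 1346: 157^1=157, 157^2=421, 157^4=915, 157^8=13, 157^16=169, 157^32=295, 157^64=881, 157^128=865, 157^256=1195, 157^512=1265, 157^1024=1177, 157^2048=295, 157^4096=881, 157^8192=865, 157^16384=1195, 157^32768=1265, 157^65536=1177, 157^131072=295, 157^262144=881; 157^493326 = 157^2 * 157^4 * 157^8 * 157^256 * 157^512 * 157^1024 * 157^32768 * 157^65536 * 157^131072 * 157^262144 = 1089 (mod 1346); answer 1089
Part 2: R1 = 1089; r = -36; cross terms: (-19*-36 - 32*-29)=1612, (32*22 - -12*-36)=272, (-12*-29 - -19*22)=766; twice the area = |2650| = 2650; area = 1325; answer 1325
Part 3: R2 = 1325; threaded value p + q = 1326; d = 9440; 9440 = 2^5 * 5 * 59; sigma = (1 + 2 + 4 + 8 + 16 + 32) * (1 + 5) * (1 + 59) = 63 * 6 * 60 = 22680; answer 22680

22680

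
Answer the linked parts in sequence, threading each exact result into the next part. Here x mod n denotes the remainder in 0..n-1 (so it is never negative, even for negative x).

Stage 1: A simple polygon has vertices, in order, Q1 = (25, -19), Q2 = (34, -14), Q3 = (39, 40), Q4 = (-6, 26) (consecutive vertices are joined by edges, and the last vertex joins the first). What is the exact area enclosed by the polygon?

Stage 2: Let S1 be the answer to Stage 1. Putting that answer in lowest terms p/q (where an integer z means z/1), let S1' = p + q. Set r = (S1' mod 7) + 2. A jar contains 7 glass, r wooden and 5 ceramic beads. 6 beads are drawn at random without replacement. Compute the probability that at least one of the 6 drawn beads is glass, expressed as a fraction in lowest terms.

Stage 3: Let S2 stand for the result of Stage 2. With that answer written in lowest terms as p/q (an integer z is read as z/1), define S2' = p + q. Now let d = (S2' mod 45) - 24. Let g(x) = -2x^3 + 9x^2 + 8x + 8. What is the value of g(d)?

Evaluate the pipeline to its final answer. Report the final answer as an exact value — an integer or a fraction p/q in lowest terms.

Stage 1: cross terms: (25*-14 - 34*-19)=296, (34*40 - 39*-14)=1906, (39*26 - -6*40)=1254, (-6*-19 - 25*26)=-536; twice the area = |2920| = 2920; area = 1460; answer 1460
Stage 2: S1 = 1460; threaded value p + q = 1461; r = 7; total draws C(19,6) = 27132; complement C(12,6) = 924; favorable 27132 - 924 = 26208; P = 312/323; answer 312/323
Stage 3: S2 = 312/323; threaded value p + q = 635; d = -19; -2*(-19)^3 + 9*(-19)^2 + 8*(-19)^1 + 8 = (13718) + (3249) + (-152) + (8) = 16823; answer 16823

16823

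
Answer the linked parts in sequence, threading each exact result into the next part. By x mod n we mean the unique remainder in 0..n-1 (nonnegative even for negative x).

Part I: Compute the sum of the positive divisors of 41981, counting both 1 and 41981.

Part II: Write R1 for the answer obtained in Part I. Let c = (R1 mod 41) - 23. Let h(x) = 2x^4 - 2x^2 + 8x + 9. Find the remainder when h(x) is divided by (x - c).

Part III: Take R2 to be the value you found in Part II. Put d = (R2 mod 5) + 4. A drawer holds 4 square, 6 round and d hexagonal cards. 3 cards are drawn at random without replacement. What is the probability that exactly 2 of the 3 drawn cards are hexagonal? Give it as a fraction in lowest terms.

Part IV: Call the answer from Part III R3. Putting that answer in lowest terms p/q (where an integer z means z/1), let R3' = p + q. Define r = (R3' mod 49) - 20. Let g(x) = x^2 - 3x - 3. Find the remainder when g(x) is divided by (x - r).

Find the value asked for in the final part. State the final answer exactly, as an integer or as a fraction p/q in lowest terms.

Part I: 41981 is prime, so its only divisors are 1 and 41981; sigma = 1 + 41981 = 41982; answer 41982
Part II: R1 = 41982; c = 16; remainder = value at the root: 2*(16)^4 - 2*(16)^2 + 8*(16)^1 + 9 = (131072) + (-512) + (128) + (9) = 130697; answer 130697
Part III: R2 = 130697; d = 6; total draws C(16,3) = 560; favorable C(6,2)*C(10,1) = 150; P = 15/56; answer 15/56
Part IV: R3 = 15/56; threaded value p + q = 71; r = 2; remainder = value at the root: 1*(2)^2 - 3*(2)^1 - 3 = (4) + (-6) + (-3) = -5; answer -5

-5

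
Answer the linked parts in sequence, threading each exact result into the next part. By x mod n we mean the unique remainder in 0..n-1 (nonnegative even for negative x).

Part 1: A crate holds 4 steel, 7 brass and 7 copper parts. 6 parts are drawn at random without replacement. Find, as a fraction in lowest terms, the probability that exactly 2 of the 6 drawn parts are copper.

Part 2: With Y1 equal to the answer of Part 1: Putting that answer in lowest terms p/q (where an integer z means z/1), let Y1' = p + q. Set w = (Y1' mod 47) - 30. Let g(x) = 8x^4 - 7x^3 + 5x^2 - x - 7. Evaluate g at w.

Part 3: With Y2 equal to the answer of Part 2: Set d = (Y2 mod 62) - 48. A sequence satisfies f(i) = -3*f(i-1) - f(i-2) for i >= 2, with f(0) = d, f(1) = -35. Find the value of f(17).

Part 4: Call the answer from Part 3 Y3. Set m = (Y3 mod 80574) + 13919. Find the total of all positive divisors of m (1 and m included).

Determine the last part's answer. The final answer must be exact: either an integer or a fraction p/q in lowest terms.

90818

Part 1: total draws C(18,6) = 18564; favorable C(7,2)*C(11,4) = 6930; P = 165/442; answer 165/442
Part 2: Y1 = 165/442; threaded value p + q = 607; w = 13; 8*(13)^4 - 7*(13)^3 + 5*(13)^2 - 1*(13)^1 - 7 = (228488) + (-15379) + (845) + (-13) + (-7) = 213934; answer 213934
Part 3: Y2 = 213934; d = -14; f(2) = -3*(-35) - 1*(-14) = 119; iterating: f(2)=119, f(3)=-322, f(4)=847, f(5)=-2219, f(6)=5810, f(7)=-15211, f(8)=39823, f(9)=-104258, f(10)=272951, f(11)=-714595, f(12)=1870834, f(13)=-4897907, f(14)=12822887, f(15)=-33570754, f(16)=87889375, f(17)=-230097371; answer -230097371
Part 4: Y3 = -230097371; m = 35892; 35892 = 2^2 * 3^2 * 997; sigma = (1 + 2 + 4) * (1 + 3 + 9) * (1 + 997) = 7 * 13 * 998 = 90818; answer 90818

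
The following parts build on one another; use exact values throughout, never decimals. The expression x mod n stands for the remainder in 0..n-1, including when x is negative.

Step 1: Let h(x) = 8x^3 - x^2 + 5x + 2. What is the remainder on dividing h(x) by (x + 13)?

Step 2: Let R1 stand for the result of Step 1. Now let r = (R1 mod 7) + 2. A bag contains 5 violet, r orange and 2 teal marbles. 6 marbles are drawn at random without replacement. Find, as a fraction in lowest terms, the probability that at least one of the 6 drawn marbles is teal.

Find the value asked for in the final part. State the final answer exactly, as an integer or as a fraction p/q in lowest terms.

Step 1: remainder = value at the root: 8*(-13)^3 - 1*(-13)^2 + 5*(-13)^1 + 2 = (-17576) + (-169) + (-65) + (2) = -17808; answer -17808
Step 2: R1 = -17808; r = 2; total draws C(9,6) = 84; complement C(7,6) = 7; favorable 84 - 7 = 77; P = 11/12; answer 11/12

11/12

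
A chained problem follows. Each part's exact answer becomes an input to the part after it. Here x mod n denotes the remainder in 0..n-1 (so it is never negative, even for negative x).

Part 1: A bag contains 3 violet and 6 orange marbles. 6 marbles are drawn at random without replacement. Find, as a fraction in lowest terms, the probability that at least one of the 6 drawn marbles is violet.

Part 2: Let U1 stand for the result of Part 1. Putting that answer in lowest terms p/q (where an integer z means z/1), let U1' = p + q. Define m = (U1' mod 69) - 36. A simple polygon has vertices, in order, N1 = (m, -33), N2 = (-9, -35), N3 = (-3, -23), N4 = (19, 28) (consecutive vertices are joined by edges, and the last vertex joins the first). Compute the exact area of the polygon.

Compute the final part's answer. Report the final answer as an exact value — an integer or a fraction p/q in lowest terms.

Part 1: total draws C(9,6) = 84; complement C(6,6) = 1; favorable 84 - 1 = 83; P = 83/84; answer 83/84
Part 2: U1 = 83/84; threaded value p + q = 167; m = -7; cross terms: (-7*-35 - -9*-33)=-52, (-9*-23 - -3*-35)=102, (-3*28 - 19*-23)=353, (19*-33 - -7*28)=-431; twice the area = |-28| = 28; area = 14; answer 14

14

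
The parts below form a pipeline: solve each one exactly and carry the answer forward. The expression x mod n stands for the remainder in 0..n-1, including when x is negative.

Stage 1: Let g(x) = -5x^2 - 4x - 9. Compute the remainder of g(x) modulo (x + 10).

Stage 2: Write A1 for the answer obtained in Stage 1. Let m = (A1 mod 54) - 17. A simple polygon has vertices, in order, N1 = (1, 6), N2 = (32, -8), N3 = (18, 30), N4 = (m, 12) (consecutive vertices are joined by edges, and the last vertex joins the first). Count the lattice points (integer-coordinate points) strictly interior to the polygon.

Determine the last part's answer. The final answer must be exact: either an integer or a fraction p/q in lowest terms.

544

Stage 1: remainder = value at the root: -5*(-10)^2 - 4*(-10)^1 - 9 = (-500) + (40) + (-9) = -469; answer -469
Stage 2: A1 = -469; m = 0; cross terms: (1*-8 - 32*6)=-200, (32*30 - 18*-8)=1104, (18*12 - 0*30)=216, (0*6 - 1*12)=-12; twice the area = |1108| = 1108; area = 554; boundary points = 1 + 2 + 18 + 1 = 22; strictly interior points = area - boundary/2 + 1 = 544; answer 544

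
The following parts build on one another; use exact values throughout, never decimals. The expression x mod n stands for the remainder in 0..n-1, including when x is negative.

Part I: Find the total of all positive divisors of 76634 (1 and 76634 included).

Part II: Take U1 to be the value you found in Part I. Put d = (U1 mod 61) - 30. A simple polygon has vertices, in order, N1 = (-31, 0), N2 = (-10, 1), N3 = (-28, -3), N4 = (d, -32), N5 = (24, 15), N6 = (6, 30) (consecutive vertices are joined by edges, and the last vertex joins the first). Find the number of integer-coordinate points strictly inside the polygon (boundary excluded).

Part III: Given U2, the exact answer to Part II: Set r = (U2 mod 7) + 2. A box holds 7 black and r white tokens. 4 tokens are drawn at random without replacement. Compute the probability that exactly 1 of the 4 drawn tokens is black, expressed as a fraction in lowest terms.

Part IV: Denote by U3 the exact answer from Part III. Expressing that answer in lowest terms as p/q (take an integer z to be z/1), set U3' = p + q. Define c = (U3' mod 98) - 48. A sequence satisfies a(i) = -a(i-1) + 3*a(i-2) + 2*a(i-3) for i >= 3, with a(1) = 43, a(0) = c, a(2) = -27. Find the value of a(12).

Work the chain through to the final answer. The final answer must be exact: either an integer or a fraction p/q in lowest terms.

Part I: 76634 = 2 * 38317; sigma = (1 + 2) * (1 + 38317) = 3 * 38318 = 114954; answer 114954
Part II: U1 = 114954; d = 0; cross terms: (-31*1 - -10*0)=-31, (-10*-3 - -28*1)=58, (-28*-32 - 0*-3)=896, (0*15 - 24*-32)=768, (24*30 - 6*15)=630, (6*0 - -31*30)=930; twice the area = |3251| = 3251; area = 3251/2; boundary points = 1 + 2 + 1 + 1 + 3 + 1 = 9; strictly interior points = area - boundary/2 + 1 = 1622; answer 1622
Part III: U2 = 1622; r = 7; total draws C(14,4) = 1001; favorable C(7,1)*C(7,3) = 245; P = 35/143; answer 35/143
Part IV: U3 = 35/143; threaded value p + q = 178; c = 32; a(3) = -1*(-27) + 3*(43) + 2*(32) = 220; iterating: a(3)=220, a(4)=-215, a(5)=821, a(6)=-1026, a(7)=3059, a(8)=-4495, a(9)=11620, a(10)=-18987, a(11)=44857, a(12)=-78578; answer -78578

-78578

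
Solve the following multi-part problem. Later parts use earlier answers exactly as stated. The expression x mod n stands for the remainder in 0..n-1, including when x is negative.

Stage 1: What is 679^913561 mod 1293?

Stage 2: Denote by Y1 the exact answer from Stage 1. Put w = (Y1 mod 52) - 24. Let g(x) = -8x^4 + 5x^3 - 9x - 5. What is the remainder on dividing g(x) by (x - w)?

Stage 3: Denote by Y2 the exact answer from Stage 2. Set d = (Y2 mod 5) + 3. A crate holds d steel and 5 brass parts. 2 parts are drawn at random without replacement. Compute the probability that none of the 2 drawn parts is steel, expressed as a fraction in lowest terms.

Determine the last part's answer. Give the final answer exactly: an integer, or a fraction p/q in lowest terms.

Stage 1: squarings mod 1293: 679^1=679, 679^2=733, 679^4=694, 679^8=640, 679^16=1012, 679^32=88, 679^64=1279, 679^128=196, 679^256=919, 679^512=232, 679^1024=811, 679^2048=877, 679^4096=1087, 679^8192=1060, 679^16384=1276, 679^32768=289, 679^65536=769, 679^131072=460, 679^262144=841, 679^524288=10; 679^913561 = 679^1 * 679^8 * 679^16 * 679^128 * 679^4096 * 679^8192 * 679^16384 * 679^32768 * 679^65536 * 679^262144 * 679^524288 = 508 (mod 1293); answer 508
Stage 2: Y1 = 508; w = 16; remainder = value at the root: -8*(16)^4 + 5*(16)^3 - 9*(16)^1 - 5 = (-524288) + (20480) + (-144) + (-5) = -503957; answer -503957
Stage 3: Y2 = -503957; d = 6; total draws C(11,2) = 55; favorable C(5,2) = 10; P = 2/11; answer 2/11

2/11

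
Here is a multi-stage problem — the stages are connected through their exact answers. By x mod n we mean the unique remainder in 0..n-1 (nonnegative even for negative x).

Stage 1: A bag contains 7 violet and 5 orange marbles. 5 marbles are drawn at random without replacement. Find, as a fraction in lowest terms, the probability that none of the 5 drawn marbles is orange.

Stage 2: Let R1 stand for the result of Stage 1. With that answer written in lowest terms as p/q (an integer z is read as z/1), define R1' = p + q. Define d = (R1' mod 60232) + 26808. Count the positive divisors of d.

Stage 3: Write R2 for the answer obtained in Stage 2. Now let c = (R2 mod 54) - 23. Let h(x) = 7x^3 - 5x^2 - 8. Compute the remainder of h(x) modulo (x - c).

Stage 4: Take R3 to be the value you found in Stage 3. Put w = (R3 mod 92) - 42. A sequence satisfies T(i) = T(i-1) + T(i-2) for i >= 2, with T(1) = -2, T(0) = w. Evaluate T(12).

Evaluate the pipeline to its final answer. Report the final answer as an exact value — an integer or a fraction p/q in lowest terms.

-644

Stage 1: total draws C(12,5) = 792; favorable C(7,5) = 21; P = 7/264; answer 7/264
Stage 2: R1 = 7/264; threaded value p + q = 271; d = 27079; 27079 = 13 * 2083; number of divisors = (1+1) * (1+1) = 4; answer 4
Stage 3: R2 = 4; c = -19; remainder = value at the root: 7*(-19)^3 - 5*(-19)^2 - 8 = (-48013) + (-1805) + (-8) = -49826; answer -49826
Stage 4: R3 = -49826; w = -4; T(2) = 1*(-2) + 1*(-4) = -6; iterating: T(2)=-6, T(3)=-8, T(4)=-14, T(5)=-22, T(6)=-36, T(7)=-58, T(8)=-94, T(9)=-152, T(10)=-246, T(11)=-398, T(12)=-644; answer -644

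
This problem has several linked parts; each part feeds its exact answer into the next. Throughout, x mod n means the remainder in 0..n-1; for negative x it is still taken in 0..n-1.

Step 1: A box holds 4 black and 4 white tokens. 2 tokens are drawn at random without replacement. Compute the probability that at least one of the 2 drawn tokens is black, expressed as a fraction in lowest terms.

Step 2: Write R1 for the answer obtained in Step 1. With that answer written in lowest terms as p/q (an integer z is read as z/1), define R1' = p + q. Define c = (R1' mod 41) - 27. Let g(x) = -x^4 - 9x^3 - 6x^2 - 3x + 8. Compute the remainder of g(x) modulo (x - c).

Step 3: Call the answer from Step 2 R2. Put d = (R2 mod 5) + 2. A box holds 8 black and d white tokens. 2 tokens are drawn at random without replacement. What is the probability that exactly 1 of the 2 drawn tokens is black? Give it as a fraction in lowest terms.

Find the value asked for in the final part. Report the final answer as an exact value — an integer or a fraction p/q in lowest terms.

24/55

Step 1: total draws C(8,2) = 28; complement C(4,2) = 6; favorable 28 - 6 = 22; P = 11/14; answer 11/14
Step 2: R1 = 11/14; threaded value p + q = 25; c = -2; remainder = value at the root: -1*(-2)^4 - 9*(-2)^3 - 6*(-2)^2 - 3*(-2)^1 + 8 = (-16) + (72) + (-24) + (6) + (8) = 46; answer 46
Step 3: R2 = 46; d = 3; total draws C(11,2) = 55; favorable C(8,1)*C(3,1) = 24; P = 24/55; answer 24/55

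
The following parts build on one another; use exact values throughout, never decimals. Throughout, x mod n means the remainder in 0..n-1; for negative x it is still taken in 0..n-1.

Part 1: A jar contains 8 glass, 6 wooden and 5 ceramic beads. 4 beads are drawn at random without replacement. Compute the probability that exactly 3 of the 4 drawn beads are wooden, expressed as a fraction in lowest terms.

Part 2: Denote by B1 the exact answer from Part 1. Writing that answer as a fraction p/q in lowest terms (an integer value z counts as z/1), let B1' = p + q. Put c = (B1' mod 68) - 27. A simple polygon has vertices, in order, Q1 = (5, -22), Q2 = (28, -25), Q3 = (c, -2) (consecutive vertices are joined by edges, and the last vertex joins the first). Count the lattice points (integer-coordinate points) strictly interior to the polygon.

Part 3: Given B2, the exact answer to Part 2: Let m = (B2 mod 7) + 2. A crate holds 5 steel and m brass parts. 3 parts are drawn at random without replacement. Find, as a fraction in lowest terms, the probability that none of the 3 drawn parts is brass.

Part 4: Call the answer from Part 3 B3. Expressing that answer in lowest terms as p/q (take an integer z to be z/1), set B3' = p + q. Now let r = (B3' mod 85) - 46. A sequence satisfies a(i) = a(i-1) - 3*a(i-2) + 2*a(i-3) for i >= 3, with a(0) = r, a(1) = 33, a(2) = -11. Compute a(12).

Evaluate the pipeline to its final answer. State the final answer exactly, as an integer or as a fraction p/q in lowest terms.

-4208

Part 1: total draws C(19,4) = 3876; favorable C(6,3)*C(13,1) = 260; P = 65/969; answer 65/969
Part 2: B1 = 65/969; threaded value p + q = 1034; c = -13; cross terms: (5*-25 - 28*-22)=491, (28*-2 - -13*-25)=-381, (-13*-22 - 5*-2)=296; twice the area = |406| = 406; area = 203; boundary points = 1 + 1 + 2 = 4; strictly interior points = area - boundary/2 + 1 = 202; answer 202
Part 3: B2 = 202; m = 8; total draws C(13,3) = 286; favorable C(5,3) = 10; P = 5/143; answer 5/143
Part 4: B3 = 5/143; threaded value p + q = 148; r = 17; a(3) = 1*(-11) - 3*(33) + 2*(17) = -76; iterating: a(3)=-76, a(4)=23, a(5)=229, a(6)=8, a(7)=-633, a(8)=-199, a(9)=1716, a(10)=1047, a(11)=-4499, a(12)=-4208; answer -4208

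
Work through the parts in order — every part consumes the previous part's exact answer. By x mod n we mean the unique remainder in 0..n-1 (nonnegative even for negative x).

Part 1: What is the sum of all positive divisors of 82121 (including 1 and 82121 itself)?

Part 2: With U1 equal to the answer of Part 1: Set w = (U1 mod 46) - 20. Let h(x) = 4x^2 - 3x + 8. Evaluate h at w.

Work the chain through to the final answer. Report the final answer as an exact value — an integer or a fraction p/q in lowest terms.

Part 1: 82121 = 13 * 6317; sigma = (1 + 13) * (1 + 6317) = 14 * 6318 = 88452; answer 88452
Part 2: U1 = 88452; w = 20; 4*(20)^2 - 3*(20)^1 + 8 = (1600) + (-60) + (8) = 1548; answer 1548

1548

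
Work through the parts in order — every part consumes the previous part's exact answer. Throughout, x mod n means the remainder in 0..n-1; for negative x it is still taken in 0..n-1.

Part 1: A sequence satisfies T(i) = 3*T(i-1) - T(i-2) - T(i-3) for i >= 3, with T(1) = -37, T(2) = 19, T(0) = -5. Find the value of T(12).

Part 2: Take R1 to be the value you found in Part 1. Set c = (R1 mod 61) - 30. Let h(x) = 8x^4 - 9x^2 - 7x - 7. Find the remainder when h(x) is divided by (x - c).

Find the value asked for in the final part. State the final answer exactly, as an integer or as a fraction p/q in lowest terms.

1039179

Part 1: T(3) = 3*(19) - 1*(-37) - 1*(-5) = 99; iterating: T(3)=99, T(4)=315, T(5)=827, T(6)=2067, T(7)=5059, T(8)=12283, T(9)=29723, T(10)=71827, T(11)=173475, T(12)=418875; answer 418875
Part 2: R1 = 418875; c = 19; remainder = value at the root: 8*(19)^4 - 9*(19)^2 - 7*(19)^1 - 7 = (1042568) + (-3249) + (-133) + (-7) = 1039179; answer 1039179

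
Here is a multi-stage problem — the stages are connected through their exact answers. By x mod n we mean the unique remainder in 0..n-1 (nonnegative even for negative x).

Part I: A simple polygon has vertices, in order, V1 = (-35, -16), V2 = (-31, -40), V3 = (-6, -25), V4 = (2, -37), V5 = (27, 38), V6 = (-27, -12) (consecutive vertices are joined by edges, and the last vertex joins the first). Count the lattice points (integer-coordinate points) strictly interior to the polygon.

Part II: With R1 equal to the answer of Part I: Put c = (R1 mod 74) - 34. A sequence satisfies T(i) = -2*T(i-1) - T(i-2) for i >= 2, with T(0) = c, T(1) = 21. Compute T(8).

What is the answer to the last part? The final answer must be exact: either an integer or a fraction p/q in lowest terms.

Part I: cross terms: (-35*-40 - -31*-16)=904, (-31*-25 - -6*-40)=535, (-6*-37 - 2*-25)=272, (2*38 - 27*-37)=1075, (27*-12 - -27*38)=702, (-27*-16 - -35*-12)=12; twice the area = |3500| = 3500; area = 1750; boundary points = 4 + 5 + 4 + 25 + 2 + 4 = 44; strictly interior points = area - boundary/2 + 1 = 1729; answer 1729
Part II: R1 = 1729; c = -7; T(2) = -2*(21) - 1*(-7) = -35; iterating: T(2)=-35, T(3)=49, T(4)=-63, T(5)=77, T(6)=-91, T(7)=105, T(8)=-119; answer -119

-119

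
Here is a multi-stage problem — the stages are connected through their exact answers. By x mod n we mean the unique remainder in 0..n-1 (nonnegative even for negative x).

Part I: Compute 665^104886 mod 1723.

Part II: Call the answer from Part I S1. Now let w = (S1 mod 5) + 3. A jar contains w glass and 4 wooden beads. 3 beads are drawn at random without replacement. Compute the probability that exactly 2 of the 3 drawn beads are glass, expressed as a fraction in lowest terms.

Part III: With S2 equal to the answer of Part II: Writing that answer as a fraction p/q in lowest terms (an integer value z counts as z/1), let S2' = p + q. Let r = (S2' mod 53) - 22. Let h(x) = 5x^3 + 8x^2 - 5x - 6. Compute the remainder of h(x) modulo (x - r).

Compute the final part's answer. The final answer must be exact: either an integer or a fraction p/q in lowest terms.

Part I: squarings mod 1723: 665^1=665, 665^2=1137, 665^4=519, 665^8=573, 665^16=959, 665^32=1322, 665^64=562, 665^128=535, 665^256=207, 665^512=1497, 665^1024=1109, 665^2048=1382, 665^4096=840, 665^8192=893, 665^16384=1423, 665^32768=404, 665^65536=1254; 665^104886 = 665^2 * 665^4 * 665^16 * 665^32 * 665^128 * 665^256 * 665^2048 * 665^4096 * 665^32768 * 665^65536 = 56 (mod 1723); answer 56
Part II: S1 = 56; w = 4; total draws C(8,3) = 56; favorable C(4,2)*C(4,1) = 24; P = 3/7; answer 3/7
Part III: S2 = 3/7; threaded value p + q = 10; r = -12; remainder = value at the root: 5*(-12)^3 + 8*(-12)^2 - 5*(-12)^1 - 6 = (-8640) + (1152) + (60) + (-6) = -7434; answer -7434

-7434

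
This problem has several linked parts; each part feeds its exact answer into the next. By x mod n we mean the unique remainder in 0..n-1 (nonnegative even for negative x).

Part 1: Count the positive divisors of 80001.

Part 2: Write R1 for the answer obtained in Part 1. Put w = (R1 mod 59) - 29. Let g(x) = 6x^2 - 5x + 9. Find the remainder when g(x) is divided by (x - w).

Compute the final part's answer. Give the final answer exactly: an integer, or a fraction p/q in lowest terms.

2760

Part 1: 80001 = 3^3 * 2963; number of divisors = (3+1) * (1+1) = 8; answer 8
Part 2: R1 = 8; w = -21; remainder = value at the root: 6*(-21)^2 - 5*(-21)^1 + 9 = (2646) + (105) + (9) = 2760; answer 2760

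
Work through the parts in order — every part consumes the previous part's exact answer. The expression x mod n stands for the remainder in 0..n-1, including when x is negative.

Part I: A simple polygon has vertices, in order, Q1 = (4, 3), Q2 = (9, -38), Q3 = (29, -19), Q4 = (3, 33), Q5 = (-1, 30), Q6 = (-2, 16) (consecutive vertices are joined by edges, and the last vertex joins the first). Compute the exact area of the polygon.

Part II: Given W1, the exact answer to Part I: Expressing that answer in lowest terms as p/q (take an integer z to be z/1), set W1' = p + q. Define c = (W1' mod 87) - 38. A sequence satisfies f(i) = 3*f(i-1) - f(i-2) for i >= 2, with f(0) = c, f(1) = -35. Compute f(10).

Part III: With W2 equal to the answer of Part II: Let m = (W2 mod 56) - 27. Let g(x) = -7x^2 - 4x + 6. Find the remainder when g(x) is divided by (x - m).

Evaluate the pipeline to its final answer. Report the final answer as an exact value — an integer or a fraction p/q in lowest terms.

-3470

Part I: cross terms: (4*-38 - 9*3)=-179, (9*-19 - 29*-38)=931, (29*33 - 3*-19)=1014, (3*30 - -1*33)=123, (-1*16 - -2*30)=44, (-2*3 - 4*16)=-70; twice the area = |1863| = 1863; area = 1863/2; answer 1863/2
Part II: W1 = 1863/2; threaded value p + q = 1865; c = 0; f(2) = 3*(-35) - 1*(0) = -105; iterating: f(2)=-105, f(3)=-280, f(4)=-735, f(5)=-1925, f(6)=-5040, f(7)=-13195, f(8)=-34545, f(9)=-90440, f(10)=-236775; answer -236775
Part III: W2 = -236775; m = 22; remainder = value at the root: -7*(22)^2 - 4*(22)^1 + 6 = (-3388) + (-88) + (6) = -3470; answer -3470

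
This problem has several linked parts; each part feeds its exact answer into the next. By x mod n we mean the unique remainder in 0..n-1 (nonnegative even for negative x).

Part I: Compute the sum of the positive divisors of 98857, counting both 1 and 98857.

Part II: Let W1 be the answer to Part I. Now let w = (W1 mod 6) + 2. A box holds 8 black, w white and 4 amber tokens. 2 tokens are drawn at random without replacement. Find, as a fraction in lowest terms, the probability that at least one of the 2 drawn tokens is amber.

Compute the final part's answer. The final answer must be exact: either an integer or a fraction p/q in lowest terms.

Part I: 98857 = 11^2 * 19 * 43; sigma = (1 + 11 + 121) * (1 + 19) * (1 + 43) = 133 * 20 * 44 = 117040; answer 117040
Part II: W1 = 117040; w = 6; total draws C(18,2) = 153; complement C(14,2) = 91; favorable 153 - 91 = 62; P = 62/153; answer 62/153

62/153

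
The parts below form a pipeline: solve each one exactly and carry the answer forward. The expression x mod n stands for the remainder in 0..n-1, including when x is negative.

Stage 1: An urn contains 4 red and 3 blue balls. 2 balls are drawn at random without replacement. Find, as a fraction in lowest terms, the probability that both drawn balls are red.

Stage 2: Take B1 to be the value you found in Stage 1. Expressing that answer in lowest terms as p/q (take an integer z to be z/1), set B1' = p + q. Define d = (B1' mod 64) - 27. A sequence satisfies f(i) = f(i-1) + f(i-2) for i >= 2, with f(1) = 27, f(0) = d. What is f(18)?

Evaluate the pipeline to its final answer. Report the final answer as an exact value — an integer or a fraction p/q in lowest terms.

41022

Stage 1: total draws C(7,2) = 21; favorable C(4,2) = 6; P = 2/7; answer 2/7
Stage 2: B1 = 2/7; threaded value p + q = 9; d = -18; f(2) = 1*(27) + 1*(-18) = 9; iterating: f(2)=9, f(3)=36, f(4)=45, f(5)=81, f(6)=126, f(7)=207, f(8)=333, f(9)=540, f(10)=873, f(11)=1413, f(12)=2286, f(13)=3699, f(14)=5985, f(15)=9684, f(16)=15669, f(17)=25353, f(18)=41022; answer 41022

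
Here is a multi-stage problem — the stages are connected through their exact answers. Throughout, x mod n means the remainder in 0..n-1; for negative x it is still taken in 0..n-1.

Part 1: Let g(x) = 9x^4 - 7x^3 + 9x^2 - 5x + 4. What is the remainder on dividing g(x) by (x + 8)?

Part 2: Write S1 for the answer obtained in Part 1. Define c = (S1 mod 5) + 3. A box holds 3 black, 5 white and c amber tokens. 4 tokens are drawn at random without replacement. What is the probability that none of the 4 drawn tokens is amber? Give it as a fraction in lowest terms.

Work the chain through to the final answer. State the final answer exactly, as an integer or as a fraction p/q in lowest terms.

Part 1: remainder = value at the root: 9*(-8)^4 - 7*(-8)^3 + 9*(-8)^2 - 5*(-8)^1 + 4 = (36864) + (3584) + (576) + (40) + (4) = 41068; answer 41068
Part 2: S1 = 41068; c = 6; total draws C(14,4) = 1001; favorable C(8,4) = 70; P = 10/143; answer 10/143

10/143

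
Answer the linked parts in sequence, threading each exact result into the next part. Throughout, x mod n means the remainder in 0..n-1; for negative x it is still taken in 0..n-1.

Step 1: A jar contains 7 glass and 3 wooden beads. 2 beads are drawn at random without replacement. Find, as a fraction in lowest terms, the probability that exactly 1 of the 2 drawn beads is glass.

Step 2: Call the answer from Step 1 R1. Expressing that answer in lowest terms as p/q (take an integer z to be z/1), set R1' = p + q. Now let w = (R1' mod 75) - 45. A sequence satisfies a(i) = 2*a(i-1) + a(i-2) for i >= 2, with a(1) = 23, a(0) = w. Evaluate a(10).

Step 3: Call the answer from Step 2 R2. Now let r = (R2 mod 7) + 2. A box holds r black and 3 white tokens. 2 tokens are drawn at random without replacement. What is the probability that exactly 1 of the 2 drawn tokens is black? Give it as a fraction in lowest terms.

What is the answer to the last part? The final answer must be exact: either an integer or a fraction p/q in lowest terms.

Step 1: total draws C(10,2) = 45; favorable C(7,1)*C(3,1) = 21; P = 7/15; answer 7/15
Step 2: R1 = 7/15; threaded value p + q = 22; w = -23; a(2) = 2*(23) + 1*(-23) = 23; iterating: a(2)=23, a(3)=69, a(4)=161, a(5)=391, a(6)=943, a(7)=2277, a(8)=5497, a(9)=13271, a(10)=32039; answer 32039
Step 3: R2 = 32039; r = 2; total draws C(5,2) = 10; favorable C(2,1)*C(3,1) = 6; P = 3/5; answer 3/5

3/5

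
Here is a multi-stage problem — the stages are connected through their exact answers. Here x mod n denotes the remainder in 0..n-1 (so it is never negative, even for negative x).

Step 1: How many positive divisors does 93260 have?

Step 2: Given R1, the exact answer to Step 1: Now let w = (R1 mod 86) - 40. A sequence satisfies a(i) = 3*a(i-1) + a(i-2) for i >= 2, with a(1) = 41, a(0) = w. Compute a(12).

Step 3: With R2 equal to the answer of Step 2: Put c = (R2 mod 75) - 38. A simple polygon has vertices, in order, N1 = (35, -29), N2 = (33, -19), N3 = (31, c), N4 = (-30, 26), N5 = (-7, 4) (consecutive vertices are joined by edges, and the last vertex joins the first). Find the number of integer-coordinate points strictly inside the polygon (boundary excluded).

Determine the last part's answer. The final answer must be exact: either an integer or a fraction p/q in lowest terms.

1659

Step 1: 93260 = 2^2 * 5 * 4663; number of divisors = (2+1) * (1+1) * (1+1) = 12; answer 12
Step 2: R1 = 12; w = -28; a(2) = 3*(41) + 1*(-28) = 95; iterating: a(2)=95, a(3)=326, a(4)=1073, a(5)=3545, a(6)=11708, a(7)=38669, a(8)=127715, a(9)=421814, a(10)=1393157, a(11)=4601285, a(12)=15197012; answer 15197012
Step 3: R2 = 15197012; c = 24; cross terms: (35*-19 - 33*-29)=292, (33*24 - 31*-19)=1381, (31*26 - -30*24)=1526, (-30*4 - -7*26)=62, (-7*-29 - 35*4)=63; twice the area = |3324| = 3324; area = 1662; boundary points = 2 + 1 + 1 + 1 + 3 = 8; strictly interior points = area - boundary/2 + 1 = 1659; answer 1659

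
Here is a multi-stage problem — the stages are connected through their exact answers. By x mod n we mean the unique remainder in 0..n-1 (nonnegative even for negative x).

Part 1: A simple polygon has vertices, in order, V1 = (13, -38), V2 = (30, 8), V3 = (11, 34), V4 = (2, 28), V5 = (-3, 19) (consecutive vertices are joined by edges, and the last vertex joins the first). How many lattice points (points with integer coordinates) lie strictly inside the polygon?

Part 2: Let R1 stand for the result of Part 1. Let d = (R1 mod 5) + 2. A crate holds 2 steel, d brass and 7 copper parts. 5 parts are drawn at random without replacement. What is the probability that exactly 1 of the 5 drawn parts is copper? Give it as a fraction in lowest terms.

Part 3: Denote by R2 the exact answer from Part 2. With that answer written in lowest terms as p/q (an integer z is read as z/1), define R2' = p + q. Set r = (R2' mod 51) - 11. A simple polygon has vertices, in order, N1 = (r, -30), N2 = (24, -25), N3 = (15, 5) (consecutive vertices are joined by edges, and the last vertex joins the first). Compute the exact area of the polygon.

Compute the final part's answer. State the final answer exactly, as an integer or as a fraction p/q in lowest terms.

Part 1: cross terms: (13*8 - 30*-38)=1244, (30*34 - 11*8)=932, (11*28 - 2*34)=240, (2*19 - -3*28)=122, (-3*-38 - 13*19)=-133; twice the area = |2405| = 2405; area = 2405/2; boundary points = 1 + 1 + 3 + 1 + 1 = 7; strictly interior points = area - boundary/2 + 1 = 1200; answer 1200
Part 2: R1 = 1200; d = 2; total draws C(11,5) = 462; favorable C(7,1)*C(4,4) = 7; P = 1/66; answer 1/66
Part 3: R2 = 1/66; threaded value p + q = 67; r = 5; cross terms: (5*-25 - 24*-30)=595, (24*5 - 15*-25)=495, (15*-30 - 5*5)=-475; twice the area = |615| = 615; area = 615/2; answer 615/2

615/2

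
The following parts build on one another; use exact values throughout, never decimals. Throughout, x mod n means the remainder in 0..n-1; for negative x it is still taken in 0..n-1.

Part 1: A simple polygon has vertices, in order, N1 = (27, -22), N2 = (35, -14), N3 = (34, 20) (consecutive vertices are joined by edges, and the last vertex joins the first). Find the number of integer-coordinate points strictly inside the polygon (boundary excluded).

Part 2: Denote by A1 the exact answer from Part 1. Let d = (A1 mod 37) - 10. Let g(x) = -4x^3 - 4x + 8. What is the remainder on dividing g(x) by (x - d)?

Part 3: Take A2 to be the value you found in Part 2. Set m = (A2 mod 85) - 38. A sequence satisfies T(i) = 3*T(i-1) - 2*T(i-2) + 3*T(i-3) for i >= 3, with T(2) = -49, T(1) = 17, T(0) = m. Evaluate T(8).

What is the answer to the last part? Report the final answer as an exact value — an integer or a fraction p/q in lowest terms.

Part 1: cross terms: (27*-14 - 35*-22)=392, (35*20 - 34*-14)=1176, (34*-22 - 27*20)=-1288; twice the area = |280| = 280; area = 140; boundary points = 8 + 1 + 7 = 16; strictly interior points = area - boundary/2 + 1 = 133; answer 133
Part 2: A1 = 133; d = 12; remainder = value at the root: -4*(12)^3 - 4*(12)^1 + 8 = (-6912) + (-48) + (8) = -6952; answer -6952
Part 3: A2 = -6952; m = -20; T(3) = 3*(-49) - 2*(17) + 3*(-20) = -241; iterating: T(3)=-241, T(4)=-574, T(5)=-1387, T(6)=-3736, T(7)=-10156, T(8)=-27157; answer -27157

-27157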